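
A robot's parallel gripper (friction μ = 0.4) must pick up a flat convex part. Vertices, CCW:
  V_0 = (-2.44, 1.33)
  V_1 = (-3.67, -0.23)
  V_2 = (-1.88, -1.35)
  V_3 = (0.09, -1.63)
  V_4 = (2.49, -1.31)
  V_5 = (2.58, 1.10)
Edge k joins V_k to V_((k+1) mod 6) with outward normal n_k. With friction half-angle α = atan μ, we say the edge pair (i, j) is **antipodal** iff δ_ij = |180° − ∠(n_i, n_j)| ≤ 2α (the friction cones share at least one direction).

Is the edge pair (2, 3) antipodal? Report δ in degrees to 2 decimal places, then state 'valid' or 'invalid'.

δ = 164.32°, invalid

α = atan 0.4 = 21.80°;  2α = 43.60°
edge 2: e_2 = (+1.97, -0.28);  n_2 = (-0.1407, -0.9900)
edge 3: e_3 = (+2.40, +0.32);  n_3 = (+0.1322, -0.9912)
∠(n_2, n_3) = 15.68°
δ = |180° − 15.68°| = 164.32°
164.32° > 2α = 43.60°  →  invalid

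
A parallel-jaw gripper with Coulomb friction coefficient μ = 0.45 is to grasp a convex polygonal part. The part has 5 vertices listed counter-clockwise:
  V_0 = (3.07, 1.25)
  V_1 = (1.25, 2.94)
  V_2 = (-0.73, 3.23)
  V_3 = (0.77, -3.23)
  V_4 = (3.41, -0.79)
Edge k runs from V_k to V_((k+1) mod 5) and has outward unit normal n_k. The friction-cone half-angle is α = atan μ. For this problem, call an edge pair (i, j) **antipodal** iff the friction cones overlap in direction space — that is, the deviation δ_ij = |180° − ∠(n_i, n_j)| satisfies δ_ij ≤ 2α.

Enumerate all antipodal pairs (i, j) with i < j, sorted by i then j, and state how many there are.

α = atan 0.45 = 24.23°;  2α = 48.46°
n_0 = (+0.6805, +0.7328)
n_1 = (+0.1449, +0.9894)
n_2 = (-0.9741, -0.2262)
n_3 = (+0.6787, -0.7344)
n_4 = (+0.9864, +0.1644)
  (0,1): δ = 145.45°  ·
  (0,2): δ = 34.05°  ✓
  (0,3): δ = 85.62°  ·
  (0,4): δ = 142.34°  ·
  (1,2): δ = 68.60°  ·
  (1,3): δ = 51.08°  ·
  (1,4): δ = 107.79°  ·
  (2,3): δ = 60.33°  ·
  (2,4): δ = 3.61°  ✓
  (3,4): δ = 123.28°  ·
antipodal pairs: 2

count = 2; pairs: (0,2), (2,4)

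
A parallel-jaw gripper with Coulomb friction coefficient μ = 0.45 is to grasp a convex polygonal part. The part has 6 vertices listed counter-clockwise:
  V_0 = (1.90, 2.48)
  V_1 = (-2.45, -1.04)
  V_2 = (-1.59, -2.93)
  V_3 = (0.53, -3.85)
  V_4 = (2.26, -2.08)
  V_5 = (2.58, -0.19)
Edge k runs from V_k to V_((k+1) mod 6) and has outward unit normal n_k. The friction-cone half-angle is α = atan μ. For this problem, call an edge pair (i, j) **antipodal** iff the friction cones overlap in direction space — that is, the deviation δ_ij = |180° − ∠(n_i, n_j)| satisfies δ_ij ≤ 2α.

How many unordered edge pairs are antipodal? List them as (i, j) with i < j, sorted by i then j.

count = 4; pairs: (0,3), (0,4), (1,4), (1,5)

α = atan 0.45 = 24.23°;  2α = 48.46°
n_0 = (-0.6290, +0.7774)
n_1 = (-0.9102, -0.4142)
n_2 = (-0.3981, -0.9173)
n_3 = (+0.7151, -0.6990)
n_4 = (+0.9860, -0.1669)
n_5 = (+0.9691, +0.2468)
  (0,1): δ = 104.51°  ·
  (0,2): δ = 62.44°  ·
  (0,3): δ = 6.68°  ✓
  (0,4): δ = 41.41°  ✓
  (0,5): δ = 65.31°  ·
  (1,2): δ = 137.93°  ·
  (1,3): δ = 68.81°  ·
  (1,4): δ = 34.08°  ✓
  (1,5): δ = 10.18°  ✓
  (2,3): δ = 110.89°  ·
  (2,4): δ = 76.15°  ·
  (2,5): δ = 52.25°  ·
  (3,4): δ = 145.26°  ·
  (3,5): δ = 121.37°  ·
  (4,5): δ = 156.10°  ·
antipodal pairs: 4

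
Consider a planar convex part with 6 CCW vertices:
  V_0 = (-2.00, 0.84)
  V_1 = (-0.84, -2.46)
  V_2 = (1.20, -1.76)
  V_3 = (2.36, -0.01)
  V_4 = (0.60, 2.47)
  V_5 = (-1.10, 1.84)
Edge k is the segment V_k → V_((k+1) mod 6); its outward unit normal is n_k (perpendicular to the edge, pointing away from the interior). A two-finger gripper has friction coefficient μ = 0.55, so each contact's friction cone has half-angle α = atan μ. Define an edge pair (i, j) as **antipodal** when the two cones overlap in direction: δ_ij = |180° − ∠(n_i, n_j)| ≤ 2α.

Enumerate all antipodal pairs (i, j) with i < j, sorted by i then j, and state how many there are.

count = 6; pairs: (0,2), (0,3), (1,4), (1,5), (2,4), (2,5)

α = atan 0.55 = 28.81°;  2α = 57.62°
n_0 = (-0.9434, -0.3316)
n_1 = (+0.3246, -0.9459)
n_2 = (+0.8335, -0.5525)
n_3 = (+0.8155, +0.5787)
n_4 = (-0.3475, +0.9377)
n_5 = (-0.7433, +0.6690)
  (0,1): δ = 90.43°  ·
  (0,2): δ = 52.91°  ✓
  (0,3): δ = 16.00°  ✓
  (0,4): δ = 90.97°  ·
  (0,5): δ = 118.65°  ·
  (1,2): δ = 142.48°  ·
  (1,3): δ = 73.58°  ·
  (1,4): δ = 1.40°  ✓
  (1,5): δ = 29.07°  ✓
  (2,3): δ = 111.10°  ·
  (2,4): δ = 36.13°  ✓
  (2,5): δ = 8.45°  ✓
  (3,4): δ = 105.03°  ·
  (3,5): δ = 77.35°  ·
  (4,5): δ = 152.32°  ·
antipodal pairs: 6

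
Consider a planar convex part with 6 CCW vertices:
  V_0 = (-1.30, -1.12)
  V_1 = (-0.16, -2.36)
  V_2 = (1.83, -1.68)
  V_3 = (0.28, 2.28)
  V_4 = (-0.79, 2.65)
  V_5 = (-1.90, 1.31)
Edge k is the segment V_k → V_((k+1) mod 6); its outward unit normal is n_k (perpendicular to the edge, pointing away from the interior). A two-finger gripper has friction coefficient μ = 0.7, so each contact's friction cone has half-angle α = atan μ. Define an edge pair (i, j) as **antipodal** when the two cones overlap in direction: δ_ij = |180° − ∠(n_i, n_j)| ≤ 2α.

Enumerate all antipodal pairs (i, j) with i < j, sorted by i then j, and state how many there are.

α = atan 0.7 = 34.99°;  2α = 69.98°
n_0 = (-0.7362, -0.6768)
n_1 = (+0.3234, -0.9463)
n_2 = (+0.9312, +0.3645)
n_3 = (+0.3268, +0.9451)
n_4 = (-0.7701, +0.6379)
n_5 = (-0.9708, -0.2397)
  (0,1): δ = 113.73°  ·
  (0,2): δ = 21.22°  ✓
  (0,3): δ = 28.33°  ✓
  (0,4): δ = 97.77°  ·
  (0,5): δ = 151.28°  ·
  (1,2): δ = 87.49°  ·
  (1,3): δ = 37.94°  ✓
  (1,4): δ = 31.50°  ✓
  (1,5): δ = 85.00°  ·
  (2,3): δ = 130.45°  ·
  (2,4): δ = 61.01°  ✓
  (2,5): δ = 7.51°  ✓
  (3,4): δ = 110.56°  ·
  (3,5): δ = 57.06°  ✓
  (4,5): δ = 126.49°  ·
antipodal pairs: 7

count = 7; pairs: (0,2), (0,3), (1,3), (1,4), (2,4), (2,5), (3,5)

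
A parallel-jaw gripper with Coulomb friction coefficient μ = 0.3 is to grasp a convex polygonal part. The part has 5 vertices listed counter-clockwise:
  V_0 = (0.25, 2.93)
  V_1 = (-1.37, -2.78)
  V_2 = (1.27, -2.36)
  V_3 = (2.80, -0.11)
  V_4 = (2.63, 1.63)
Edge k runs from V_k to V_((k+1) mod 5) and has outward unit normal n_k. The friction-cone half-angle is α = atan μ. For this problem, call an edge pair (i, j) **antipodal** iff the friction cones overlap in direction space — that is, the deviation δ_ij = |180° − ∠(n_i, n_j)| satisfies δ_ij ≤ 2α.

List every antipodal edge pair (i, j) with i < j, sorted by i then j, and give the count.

count = 2; pairs: (0,2), (0,3)

α = atan 0.3 = 16.70°;  2α = 33.40°
n_0 = (-0.9620, +0.2729)
n_1 = (+0.1571, -0.9876)
n_2 = (+0.8269, -0.5623)
n_3 = (+0.9953, +0.0972)
n_4 = (+0.4794, +0.8776)
  (0,1): δ = 65.12°  ·
  (0,2): δ = 18.38°  ✓
  (0,3): δ = 21.42°  ✓
  (0,4): δ = 77.20°  ·
  (1,2): δ = 133.26°  ·
  (1,3): δ = 93.46°  ·
  (1,4): δ = 37.68°  ·
  (2,3): δ = 140.20°  ·
  (2,4): δ = 84.43°  ·
  (3,4): δ = 124.22°  ·
antipodal pairs: 2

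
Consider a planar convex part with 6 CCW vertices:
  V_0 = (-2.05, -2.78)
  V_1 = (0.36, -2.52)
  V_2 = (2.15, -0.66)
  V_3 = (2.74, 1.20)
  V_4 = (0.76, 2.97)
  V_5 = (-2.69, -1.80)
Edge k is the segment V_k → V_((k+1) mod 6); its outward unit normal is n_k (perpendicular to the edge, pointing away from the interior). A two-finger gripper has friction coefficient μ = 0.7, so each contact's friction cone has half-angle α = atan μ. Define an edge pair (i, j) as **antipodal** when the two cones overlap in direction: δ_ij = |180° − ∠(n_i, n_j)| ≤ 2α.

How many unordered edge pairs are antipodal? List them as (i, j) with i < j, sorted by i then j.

count = 6; pairs: (0,3), (0,4), (1,4), (2,4), (2,5), (3,5)

α = atan 0.7 = 34.99°;  2α = 69.98°
n_0 = (+0.1073, -0.9942)
n_1 = (+0.7205, -0.6934)
n_2 = (+0.9532, -0.3024)
n_3 = (+0.6665, +0.7455)
n_4 = (-0.8103, +0.5860)
n_5 = (-0.8373, -0.5468)
  (0,1): δ = 140.06°  ·
  (0,2): δ = 113.76°  ·
  (0,3): δ = 47.95°  ✓
  (0,4): δ = 47.97°  ✓
  (0,5): δ = 116.99°  ·
  (1,2): δ = 153.70°  ·
  (1,3): δ = 87.89°  ·
  (1,4): δ = 8.02°  ✓
  (1,5): δ = 77.05°  ·
  (2,3): δ = 114.20°  ·
  (2,4): δ = 18.28°  ✓
  (2,5): δ = 50.75°  ✓
  (3,4): δ = 84.08°  ·
  (3,5): δ = 15.06°  ✓
  (4,5): δ = 110.98°  ·
antipodal pairs: 6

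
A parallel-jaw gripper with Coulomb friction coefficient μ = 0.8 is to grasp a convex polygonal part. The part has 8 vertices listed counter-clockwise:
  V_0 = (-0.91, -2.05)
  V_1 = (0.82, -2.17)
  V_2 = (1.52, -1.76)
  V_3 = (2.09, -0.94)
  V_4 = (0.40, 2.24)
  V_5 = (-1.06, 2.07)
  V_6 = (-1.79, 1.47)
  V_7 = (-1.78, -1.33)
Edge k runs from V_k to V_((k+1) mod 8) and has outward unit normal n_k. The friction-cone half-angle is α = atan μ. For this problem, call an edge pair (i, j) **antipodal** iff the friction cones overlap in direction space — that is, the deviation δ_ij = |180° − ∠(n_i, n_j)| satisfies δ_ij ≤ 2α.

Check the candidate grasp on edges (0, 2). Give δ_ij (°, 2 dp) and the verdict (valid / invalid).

δ = 120.84°, invalid

α = atan 0.8 = 38.66°;  2α = 77.32°
edge 0: e_0 = (+1.73, -0.12);  n_0 = (-0.0692, -0.9976)
edge 2: e_2 = (+0.57, +0.82);  n_2 = (+0.8211, -0.5708)
∠(n_0, n_2) = 59.16°
δ = |180° − 59.16°| = 120.84°
120.84° > 2α = 77.32°  →  invalid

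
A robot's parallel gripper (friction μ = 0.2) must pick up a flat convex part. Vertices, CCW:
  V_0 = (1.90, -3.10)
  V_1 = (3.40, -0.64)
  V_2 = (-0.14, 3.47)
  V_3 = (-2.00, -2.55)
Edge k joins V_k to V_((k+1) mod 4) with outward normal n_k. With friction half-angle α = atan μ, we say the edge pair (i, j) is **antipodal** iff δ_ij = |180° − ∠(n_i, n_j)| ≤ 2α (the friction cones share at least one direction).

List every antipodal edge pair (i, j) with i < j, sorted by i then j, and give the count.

α = atan 0.2 = 11.31°;  2α = 22.62°
n_0 = (+0.8538, -0.5206)
n_1 = (+0.7577, +0.6526)
n_2 = (-0.9554, +0.2952)
n_3 = (-0.1396, -0.9902)
  (0,1): δ = 107.89°  ·
  (0,2): δ = 14.20°  ✓
  (0,3): δ = 113.35°  ·
  (1,2): δ = 57.91°  ·
  (1,3): δ = 41.23°  ·
  (2,3): δ = 80.86°  ·
antipodal pairs: 1

count = 1; pairs: (0,2)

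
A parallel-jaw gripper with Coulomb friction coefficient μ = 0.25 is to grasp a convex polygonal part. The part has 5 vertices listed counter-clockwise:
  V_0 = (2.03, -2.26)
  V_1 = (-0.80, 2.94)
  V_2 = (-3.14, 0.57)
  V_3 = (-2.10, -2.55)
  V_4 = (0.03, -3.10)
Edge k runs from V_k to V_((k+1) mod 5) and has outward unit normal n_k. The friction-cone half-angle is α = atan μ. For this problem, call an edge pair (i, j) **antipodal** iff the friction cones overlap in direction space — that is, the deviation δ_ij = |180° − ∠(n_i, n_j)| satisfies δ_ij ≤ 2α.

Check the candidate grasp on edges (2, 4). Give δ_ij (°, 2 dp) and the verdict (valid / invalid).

α = atan 0.25 = 14.04°;  2α = 28.07°
edge 2: e_2 = (+1.04, -3.12);  n_2 = (-0.9487, -0.3162)
edge 4: e_4 = (+2.00, +0.84);  n_4 = (+0.3872, -0.9220)
∠(n_2, n_4) = 94.35°
δ = |180° − 94.35°| = 85.65°
85.65° > 2α = 28.07°  →  invalid

δ = 85.65°, invalid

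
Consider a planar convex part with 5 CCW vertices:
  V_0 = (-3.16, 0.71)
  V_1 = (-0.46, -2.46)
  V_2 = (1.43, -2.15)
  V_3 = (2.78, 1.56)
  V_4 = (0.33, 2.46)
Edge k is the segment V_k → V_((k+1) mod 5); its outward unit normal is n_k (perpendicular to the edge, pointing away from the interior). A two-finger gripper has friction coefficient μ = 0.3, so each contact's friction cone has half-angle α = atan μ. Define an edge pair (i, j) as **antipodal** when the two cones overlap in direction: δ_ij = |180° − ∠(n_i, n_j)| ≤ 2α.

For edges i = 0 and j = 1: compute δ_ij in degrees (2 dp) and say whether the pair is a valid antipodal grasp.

δ = 121.11°, invalid

α = atan 0.3 = 16.70°;  2α = 33.40°
edge 0: e_0 = (+2.70, -3.17);  n_0 = (-0.7613, -0.6484)
edge 1: e_1 = (+1.89, +0.31);  n_1 = (+0.1619, -0.9868)
∠(n_0, n_1) = 58.89°
δ = |180° − 58.89°| = 121.11°
121.11° > 2α = 33.40°  →  invalid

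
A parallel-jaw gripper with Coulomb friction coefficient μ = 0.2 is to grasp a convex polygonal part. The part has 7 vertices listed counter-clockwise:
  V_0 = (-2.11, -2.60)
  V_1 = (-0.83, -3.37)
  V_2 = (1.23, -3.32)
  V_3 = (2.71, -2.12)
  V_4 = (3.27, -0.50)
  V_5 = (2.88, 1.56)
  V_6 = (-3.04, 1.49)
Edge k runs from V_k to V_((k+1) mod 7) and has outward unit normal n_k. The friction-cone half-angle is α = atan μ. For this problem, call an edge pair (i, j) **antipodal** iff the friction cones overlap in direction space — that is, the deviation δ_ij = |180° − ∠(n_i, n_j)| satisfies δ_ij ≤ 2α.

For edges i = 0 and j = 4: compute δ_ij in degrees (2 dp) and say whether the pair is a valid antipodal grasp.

α = atan 0.2 = 11.31°;  2α = 22.62°
edge 0: e_0 = (+1.28, -0.77);  n_0 = (-0.5155, -0.8569)
edge 4: e_4 = (-0.39, +2.06);  n_4 = (+0.9825, +0.1860)
∠(n_0, n_4) = 131.75°
δ = |180° − 131.75°| = 48.25°
48.25° > 2α = 22.62°  →  invalid

δ = 48.25°, invalid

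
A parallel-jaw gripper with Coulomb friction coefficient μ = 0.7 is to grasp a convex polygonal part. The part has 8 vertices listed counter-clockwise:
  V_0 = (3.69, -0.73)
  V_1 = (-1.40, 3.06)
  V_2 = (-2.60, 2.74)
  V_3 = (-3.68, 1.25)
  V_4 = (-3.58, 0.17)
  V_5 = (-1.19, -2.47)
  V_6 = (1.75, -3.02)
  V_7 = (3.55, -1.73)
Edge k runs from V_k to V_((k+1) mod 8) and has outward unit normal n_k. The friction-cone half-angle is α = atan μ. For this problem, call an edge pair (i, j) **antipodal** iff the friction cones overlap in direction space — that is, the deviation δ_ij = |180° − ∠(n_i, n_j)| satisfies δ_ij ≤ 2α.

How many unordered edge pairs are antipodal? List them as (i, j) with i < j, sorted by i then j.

count = 13; pairs: (0,3), (0,4), (0,5), (1,4), (1,5), (1,6), (1,7), (2,5), (2,6), (2,7), (3,6), (3,7), (4,7)

α = atan 0.7 = 34.99°;  2α = 69.98°
n_0 = (+0.5972, +0.8021)
n_1 = (-0.2577, +0.9662)
n_2 = (-0.8097, +0.5869)
n_3 = (-0.9957, -0.0922)
n_4 = (-0.7413, -0.6711)
n_5 = (-0.1839, -0.9829)
n_6 = (+0.5825, -0.8128)
n_7 = (+0.9903, -0.1386)
  (0,1): δ = 128.40°  ·
  (0,2): δ = 89.26°  ·
  (0,3): δ = 48.04°  ✓
  (0,4): δ = 11.17°  ✓
  (0,5): δ = 26.08°  ✓
  (0,6): δ = 72.30°  ·
  (0,7): δ = 118.70°  ·
  (1,2): δ = 140.87°  ·
  (1,3): δ = 99.64°  ·
  (1,4): δ = 62.78°  ✓
  (1,5): δ = 25.53°  ✓
  (1,6): δ = 20.70°  ✓
  (1,7): δ = 67.10°  ✓
  (2,3): δ = 138.77°  ·
  (2,4): δ = 101.91°  ·
  (2,5): δ = 64.66°  ✓
  (2,6): δ = 18.44°  ✓
  (2,7): δ = 27.97°  ✓
  (3,4): δ = 143.14°  ·
  (3,5): δ = 105.89°  ·
  (3,6): δ = 59.66°  ✓
  (3,7): δ = 13.26°  ✓
  (4,5): δ = 142.75°  ·
  (4,6): δ = 96.53°  ·
  (4,7): δ = 50.12°  ✓
  (5,6): δ = 133.78°  ·
  (5,7): δ = 87.37°  ·
  (6,7): δ = 133.60°  ·
antipodal pairs: 13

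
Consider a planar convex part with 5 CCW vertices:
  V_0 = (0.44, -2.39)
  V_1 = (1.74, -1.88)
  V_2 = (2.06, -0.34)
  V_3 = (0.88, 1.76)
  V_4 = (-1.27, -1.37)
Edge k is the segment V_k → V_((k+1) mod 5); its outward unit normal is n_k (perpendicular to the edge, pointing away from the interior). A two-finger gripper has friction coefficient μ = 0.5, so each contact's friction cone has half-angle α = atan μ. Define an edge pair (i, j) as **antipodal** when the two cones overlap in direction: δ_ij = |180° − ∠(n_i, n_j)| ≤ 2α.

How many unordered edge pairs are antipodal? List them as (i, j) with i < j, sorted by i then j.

count = 3; pairs: (0,3), (1,3), (2,4)

α = atan 0.5 = 26.57°;  2α = 53.13°
n_0 = (+0.3652, -0.9309)
n_1 = (+0.9791, -0.2034)
n_2 = (+0.8718, +0.4899)
n_3 = (-0.8243, +0.5662)
n_4 = (-0.5123, -0.8588)
  (0,1): δ = 123.16°  ·
  (0,2): δ = 82.09°  ·
  (0,3): δ = 34.09°  ✓
  (0,4): δ = 127.76°  ·
  (1,2): δ = 138.93°  ·
  (1,3): δ = 22.75°  ✓
  (1,4): δ = 70.92°  ·
  (2,3): δ = 63.82°  ·
  (2,4): δ = 29.85°  ✓
  (3,4): δ = 86.33°  ·
antipodal pairs: 3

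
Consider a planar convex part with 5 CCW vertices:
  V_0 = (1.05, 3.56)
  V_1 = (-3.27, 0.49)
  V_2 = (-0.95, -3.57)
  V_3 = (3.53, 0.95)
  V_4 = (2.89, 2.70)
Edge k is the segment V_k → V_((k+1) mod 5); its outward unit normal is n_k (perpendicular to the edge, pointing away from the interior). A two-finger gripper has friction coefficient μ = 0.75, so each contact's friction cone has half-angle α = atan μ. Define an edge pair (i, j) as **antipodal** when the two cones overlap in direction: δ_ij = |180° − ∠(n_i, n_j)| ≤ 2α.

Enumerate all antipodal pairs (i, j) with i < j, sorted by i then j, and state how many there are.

count = 4; pairs: (0,2), (1,3), (1,4), (2,4)

α = atan 0.75 = 36.87°;  2α = 73.74°
n_0 = (-0.5793, +0.8151)
n_1 = (-0.8682, -0.4961)
n_2 = (+0.7102, -0.7040)
n_3 = (+0.9392, +0.3435)
n_4 = (+0.4234, +0.9059)
  (0,1): δ = 95.65°  ·
  (0,2): δ = 9.86°  ✓
  (0,3): δ = 74.69°  ·
  (0,4): δ = 119.55°  ·
  (1,2): δ = 74.49°  ·
  (1,3): δ = 9.66°  ✓
  (1,4): δ = 35.20°  ✓
  (2,3): δ = 115.17°  ·
  (2,4): δ = 70.31°  ✓
  (3,4): δ = 135.14°  ·
antipodal pairs: 4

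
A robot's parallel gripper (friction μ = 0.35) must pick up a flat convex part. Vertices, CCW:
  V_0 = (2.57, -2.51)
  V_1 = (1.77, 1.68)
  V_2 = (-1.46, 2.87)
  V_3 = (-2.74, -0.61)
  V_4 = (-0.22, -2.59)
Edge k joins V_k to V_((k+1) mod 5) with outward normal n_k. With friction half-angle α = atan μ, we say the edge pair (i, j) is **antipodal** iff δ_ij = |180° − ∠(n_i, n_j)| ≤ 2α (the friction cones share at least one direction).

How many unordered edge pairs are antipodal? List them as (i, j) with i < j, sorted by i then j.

α = atan 0.35 = 19.29°;  2α = 38.58°
n_0 = (+0.9823, +0.1875)
n_1 = (+0.3457, +0.9383)
n_2 = (-0.9385, +0.3452)
n_3 = (-0.6178, -0.7863)
n_4 = (+0.0287, -0.9996)
  (0,1): δ = 121.03°  ·
  (0,2): δ = 31.00°  ✓
  (0,3): δ = 41.03°  ·
  (0,4): δ = 80.83°  ·
  (1,2): δ = 89.97°  ·
  (1,3): δ = 17.93°  ✓
  (1,4): δ = 21.87°  ✓
  (2,3): δ = 107.96°  ·
  (2,4): δ = 68.16°  ·
  (3,4): δ = 140.20°  ·
antipodal pairs: 3

count = 3; pairs: (0,2), (1,3), (1,4)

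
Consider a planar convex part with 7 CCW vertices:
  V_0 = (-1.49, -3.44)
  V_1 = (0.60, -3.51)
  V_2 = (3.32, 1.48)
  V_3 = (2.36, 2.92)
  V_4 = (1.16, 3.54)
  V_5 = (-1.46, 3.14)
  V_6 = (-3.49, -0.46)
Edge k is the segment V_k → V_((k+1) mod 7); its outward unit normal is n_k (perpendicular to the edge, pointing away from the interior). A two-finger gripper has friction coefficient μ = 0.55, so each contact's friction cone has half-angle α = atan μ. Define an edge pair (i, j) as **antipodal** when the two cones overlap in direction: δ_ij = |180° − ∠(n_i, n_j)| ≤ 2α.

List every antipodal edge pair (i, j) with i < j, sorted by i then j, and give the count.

α = atan 0.55 = 28.81°;  2α = 57.62°
n_0 = (-0.0335, -0.9994)
n_1 = (+0.8780, -0.4786)
n_2 = (+0.8321, +0.5547)
n_3 = (+0.4590, +0.8884)
n_4 = (-0.1509, +0.9885)
n_5 = (-0.8711, +0.4912)
n_6 = (-0.8303, -0.5573)
  (0,1): δ = 116.68°  ·
  (0,2): δ = 54.39°  ✓
  (0,3): δ = 25.41°  ✓
  (0,4): δ = 10.60°  ✓
  (0,5): δ = 62.50°  ·
  (0,6): δ = 125.79°  ·
  (1,2): δ = 117.72°  ·
  (1,3): δ = 88.73°  ·
  (1,4): δ = 52.73°  ✓
  (1,5): δ = 0.82°  ✓
  (1,6): δ = 62.46°  ·
  (2,3): δ = 151.01°  ·
  (2,4): δ = 115.01°  ·
  (2,5): δ = 63.11°  ·
  (2,6): δ = 0.18°  ✓
  (3,4): δ = 144.00°  ·
  (3,5): δ = 92.09°  ·
  (3,6): δ = 28.81°  ✓
  (4,5): δ = 128.10°  ·
  (4,6): δ = 64.81°  ·
  (5,6): δ = 116.71°  ·
antipodal pairs: 7

count = 7; pairs: (0,2), (0,3), (0,4), (1,4), (1,5), (2,6), (3,6)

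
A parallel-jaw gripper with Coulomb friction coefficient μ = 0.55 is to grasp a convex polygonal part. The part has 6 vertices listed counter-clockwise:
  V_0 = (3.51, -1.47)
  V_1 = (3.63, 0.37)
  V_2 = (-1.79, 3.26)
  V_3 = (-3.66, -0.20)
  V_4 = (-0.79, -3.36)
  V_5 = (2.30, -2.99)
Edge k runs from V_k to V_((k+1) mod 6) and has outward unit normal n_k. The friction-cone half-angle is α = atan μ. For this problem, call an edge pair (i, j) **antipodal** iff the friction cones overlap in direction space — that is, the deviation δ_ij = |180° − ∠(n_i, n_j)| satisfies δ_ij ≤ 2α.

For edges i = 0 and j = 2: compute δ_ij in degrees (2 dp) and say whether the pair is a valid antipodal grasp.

δ = 24.66°, valid

α = atan 0.55 = 28.81°;  2α = 57.62°
edge 0: e_0 = (+0.12, +1.84);  n_0 = (+0.9979, -0.0651)
edge 2: e_2 = (-1.87, -3.46);  n_2 = (-0.8797, +0.4755)
∠(n_0, n_2) = 155.34°
δ = |180° − 155.34°| = 24.66°
24.66° ≤ 2α = 57.62°  →  valid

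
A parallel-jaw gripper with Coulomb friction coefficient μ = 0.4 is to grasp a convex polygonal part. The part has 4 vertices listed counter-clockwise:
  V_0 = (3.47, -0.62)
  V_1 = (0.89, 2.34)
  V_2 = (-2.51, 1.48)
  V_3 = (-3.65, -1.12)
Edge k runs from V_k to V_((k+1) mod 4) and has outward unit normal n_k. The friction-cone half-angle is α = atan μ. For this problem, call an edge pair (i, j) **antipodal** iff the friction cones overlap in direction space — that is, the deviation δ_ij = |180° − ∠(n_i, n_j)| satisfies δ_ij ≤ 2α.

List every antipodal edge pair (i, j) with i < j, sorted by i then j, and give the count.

count = 1; pairs: (1,3)

α = atan 0.4 = 21.80°;  2α = 43.60°
n_0 = (+0.7538, +0.6571)
n_1 = (-0.2452, +0.9695)
n_2 = (-0.9158, +0.4016)
n_3 = (+0.0701, -0.9975)
  (0,1): δ = 116.88°  ·
  (0,2): δ = 64.75°  ·
  (0,3): δ = 52.94°  ·
  (1,2): δ = 127.87°  ·
  (1,3): δ = 10.18°  ✓
  (2,3): δ = 62.31°  ·
antipodal pairs: 1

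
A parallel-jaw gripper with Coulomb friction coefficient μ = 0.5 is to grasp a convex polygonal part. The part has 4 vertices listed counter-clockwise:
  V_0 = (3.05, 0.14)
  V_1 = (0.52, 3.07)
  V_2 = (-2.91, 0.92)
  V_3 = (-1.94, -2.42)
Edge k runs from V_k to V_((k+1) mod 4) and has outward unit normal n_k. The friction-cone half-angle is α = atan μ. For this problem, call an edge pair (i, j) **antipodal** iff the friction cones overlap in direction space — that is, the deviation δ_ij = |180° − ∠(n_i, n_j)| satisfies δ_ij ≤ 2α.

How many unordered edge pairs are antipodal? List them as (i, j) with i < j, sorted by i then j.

count = 2; pairs: (0,2), (1,3)

α = atan 0.5 = 26.57°;  2α = 53.13°
n_0 = (+0.7569, +0.6536)
n_1 = (-0.5311, +0.8473)
n_2 = (-0.9603, -0.2789)
n_3 = (+0.4565, -0.8897)
  (0,1): δ = 98.73°  ·
  (0,2): δ = 24.62°  ✓
  (0,3): δ = 76.35°  ·
  (1,2): δ = 105.89°  ·
  (1,3): δ = 4.92°  ✓
  (2,3): δ = 79.04°  ·
antipodal pairs: 2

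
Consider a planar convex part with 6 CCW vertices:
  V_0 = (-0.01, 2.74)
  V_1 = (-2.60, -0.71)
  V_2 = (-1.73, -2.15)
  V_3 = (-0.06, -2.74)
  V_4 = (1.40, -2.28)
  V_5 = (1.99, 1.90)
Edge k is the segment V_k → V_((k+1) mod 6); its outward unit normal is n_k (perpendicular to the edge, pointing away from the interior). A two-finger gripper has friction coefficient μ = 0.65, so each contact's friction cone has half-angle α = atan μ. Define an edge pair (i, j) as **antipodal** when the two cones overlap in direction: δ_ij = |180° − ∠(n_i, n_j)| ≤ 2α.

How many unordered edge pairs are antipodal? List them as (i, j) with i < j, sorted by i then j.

count = 6; pairs: (0,3), (0,4), (1,4), (1,5), (2,5), (3,5)

α = atan 0.65 = 33.02°;  2α = 66.05°
n_0 = (-0.7997, +0.6004)
n_1 = (-0.8559, -0.5171)
n_2 = (-0.3331, -0.9429)
n_3 = (+0.3005, -0.9538)
n_4 = (+0.9902, -0.1398)
n_5 = (+0.3872, +0.9220)
  (0,1): δ = 111.96°  ·
  (0,2): δ = 72.56°  ·
  (0,3): δ = 35.62°  ✓
  (0,4): δ = 28.86°  ✓
  (0,5): δ = 104.11°  ·
  (1,2): δ = 140.60°  ·
  (1,3): δ = 103.65°  ·
  (1,4): δ = 39.17°  ✓
  (1,5): δ = 36.08°  ✓
  (2,3): δ = 143.05°  ·
  (2,4): δ = 78.58°  ·
  (2,5): δ = 3.32°  ✓
  (3,4): δ = 115.52°  ·
  (3,5): δ = 40.27°  ✓
  (4,5): δ = 104.75°  ·
antipodal pairs: 6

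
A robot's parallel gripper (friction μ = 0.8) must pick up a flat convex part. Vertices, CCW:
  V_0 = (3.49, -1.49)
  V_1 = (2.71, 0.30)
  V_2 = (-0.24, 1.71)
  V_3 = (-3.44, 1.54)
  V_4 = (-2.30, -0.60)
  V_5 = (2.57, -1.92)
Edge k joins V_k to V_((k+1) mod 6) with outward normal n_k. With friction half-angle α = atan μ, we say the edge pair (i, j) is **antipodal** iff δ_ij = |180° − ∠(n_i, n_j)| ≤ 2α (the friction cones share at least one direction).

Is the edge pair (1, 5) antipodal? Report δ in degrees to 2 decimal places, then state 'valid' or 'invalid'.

δ = 50.60°, valid

α = atan 0.8 = 38.66°;  2α = 77.32°
edge 1: e_1 = (-2.95, +1.41);  n_1 = (+0.4312, +0.9022)
edge 5: e_5 = (+0.92, +0.43);  n_5 = (+0.4234, -0.9059)
∠(n_1, n_5) = 129.40°
δ = |180° − 129.40°| = 50.60°
50.60° ≤ 2α = 77.32°  →  valid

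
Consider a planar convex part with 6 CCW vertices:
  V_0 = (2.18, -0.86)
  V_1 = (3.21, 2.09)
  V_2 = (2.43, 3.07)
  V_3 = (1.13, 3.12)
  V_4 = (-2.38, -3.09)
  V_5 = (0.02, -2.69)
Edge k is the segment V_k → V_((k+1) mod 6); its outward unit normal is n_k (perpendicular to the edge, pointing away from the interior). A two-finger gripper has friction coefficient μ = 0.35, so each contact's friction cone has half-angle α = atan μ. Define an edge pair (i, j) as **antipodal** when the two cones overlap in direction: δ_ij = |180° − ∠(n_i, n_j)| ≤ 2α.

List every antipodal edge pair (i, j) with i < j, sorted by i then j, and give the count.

α = atan 0.35 = 19.29°;  2α = 38.58°
n_0 = (+0.9441, -0.3296)
n_1 = (+0.7824, +0.6227)
n_2 = (+0.0384, +0.9993)
n_3 = (-0.8706, +0.4921)
n_4 = (+0.1644, -0.9864)
n_5 = (+0.6464, -0.7630)
  (0,1): δ = 122.24°  ·
  (0,2): δ = 72.96°  ·
  (0,3): δ = 10.23°  ✓
  (0,4): δ = 118.71°  ·
  (0,5): δ = 149.52°  ·
  (1,2): δ = 130.72°  ·
  (1,3): δ = 67.99°  ·
  (1,4): δ = 60.95°  ·
  (1,5): δ = 91.76°  ·
  (2,3): δ = 117.27°  ·
  (2,4): δ = 11.66°  ✓
  (2,5): δ = 42.47°  ·
  (3,4): δ = 51.06°  ·
  (3,5): δ = 20.25°  ✓
  (4,5): δ = 149.19°  ·
antipodal pairs: 3

count = 3; pairs: (0,3), (2,4), (3,5)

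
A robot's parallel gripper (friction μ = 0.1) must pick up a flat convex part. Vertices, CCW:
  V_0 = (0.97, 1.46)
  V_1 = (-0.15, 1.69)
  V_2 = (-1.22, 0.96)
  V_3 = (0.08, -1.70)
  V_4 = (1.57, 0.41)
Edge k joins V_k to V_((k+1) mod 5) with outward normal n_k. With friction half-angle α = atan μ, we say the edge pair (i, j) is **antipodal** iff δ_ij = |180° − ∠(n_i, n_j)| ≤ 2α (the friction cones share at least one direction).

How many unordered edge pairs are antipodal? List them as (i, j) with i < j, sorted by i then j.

count = 1; pairs: (2,4)

α = atan 0.1 = 5.71°;  2α = 11.42°
n_0 = (+0.2012, +0.9796)
n_1 = (-0.5636, +0.8261)
n_2 = (-0.8984, -0.4391)
n_3 = (+0.8169, -0.5768)
n_4 = (+0.8682, +0.4961)
  (0,1): δ = 134.09°  ·
  (0,2): δ = 52.35°  ·
  (0,3): δ = 66.38°  ·
  (0,4): δ = 131.35°  ·
  (1,2): δ = 98.26°  ·
  (1,3): δ = 20.47°  ·
  (1,4): δ = 85.44°  ·
  (2,3): δ = 61.27°  ·
  (2,4): δ = 3.70°  ✓
  (3,4): δ = 115.03°  ·
antipodal pairs: 1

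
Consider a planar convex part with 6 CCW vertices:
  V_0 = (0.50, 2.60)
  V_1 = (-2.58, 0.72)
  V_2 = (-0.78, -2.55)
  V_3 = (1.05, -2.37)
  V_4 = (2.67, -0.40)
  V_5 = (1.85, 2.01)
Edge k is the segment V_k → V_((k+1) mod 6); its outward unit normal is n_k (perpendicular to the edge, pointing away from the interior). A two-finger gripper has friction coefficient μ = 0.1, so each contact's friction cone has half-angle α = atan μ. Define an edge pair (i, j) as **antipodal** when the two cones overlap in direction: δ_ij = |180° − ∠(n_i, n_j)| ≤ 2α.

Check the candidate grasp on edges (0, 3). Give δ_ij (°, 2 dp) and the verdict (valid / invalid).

δ = 19.17°, invalid

α = atan 0.1 = 5.71°;  2α = 11.42°
edge 0: e_0 = (-3.08, -1.88);  n_0 = (-0.5210, +0.8536)
edge 3: e_3 = (+1.62, +1.97);  n_3 = (+0.7724, -0.6352)
∠(n_0, n_3) = 160.83°
δ = |180° − 160.83°| = 19.17°
19.17° > 2α = 11.42°  →  invalid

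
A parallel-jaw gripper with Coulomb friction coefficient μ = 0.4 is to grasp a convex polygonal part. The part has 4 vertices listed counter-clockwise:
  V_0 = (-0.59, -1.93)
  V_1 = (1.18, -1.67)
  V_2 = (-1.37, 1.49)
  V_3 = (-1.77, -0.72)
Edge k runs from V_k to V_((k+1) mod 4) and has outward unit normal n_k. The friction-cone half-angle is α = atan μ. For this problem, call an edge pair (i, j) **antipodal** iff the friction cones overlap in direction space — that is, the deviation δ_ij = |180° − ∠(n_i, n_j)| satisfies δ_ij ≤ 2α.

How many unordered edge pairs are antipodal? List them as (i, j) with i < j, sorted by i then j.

α = atan 0.4 = 21.80°;  2α = 43.60°
n_0 = (+0.1453, -0.9894)
n_1 = (+0.7782, +0.6280)
n_2 = (-0.9840, +0.1781)
n_3 = (-0.7159, -0.6982)
  (0,1): δ = 59.45°  ·
  (0,2): δ = 71.38°  ·
  (0,3): δ = 125.92°  ·
  (1,2): δ = 49.16°  ·
  (1,3): δ = 5.38°  ✓
  (2,3): δ = 125.46°  ·
antipodal pairs: 1

count = 1; pairs: (1,3)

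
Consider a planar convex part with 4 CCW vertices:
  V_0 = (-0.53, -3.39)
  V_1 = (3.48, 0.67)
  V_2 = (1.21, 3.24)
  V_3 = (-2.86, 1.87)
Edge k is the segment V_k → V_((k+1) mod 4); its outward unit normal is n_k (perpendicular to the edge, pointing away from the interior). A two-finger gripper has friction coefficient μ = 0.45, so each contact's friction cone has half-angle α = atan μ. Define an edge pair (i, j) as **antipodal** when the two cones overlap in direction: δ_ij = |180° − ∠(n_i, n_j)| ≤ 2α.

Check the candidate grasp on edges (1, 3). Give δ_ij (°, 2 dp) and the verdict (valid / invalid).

δ = 17.56°, valid

α = atan 0.45 = 24.23°;  2α = 48.46°
edge 1: e_1 = (-2.27, +2.57);  n_1 = (+0.7495, +0.6620)
edge 3: e_3 = (+2.33, -5.26);  n_3 = (-0.9143, -0.4050)
∠(n_1, n_3) = 162.44°
δ = |180° − 162.44°| = 17.56°
17.56° ≤ 2α = 48.46°  →  valid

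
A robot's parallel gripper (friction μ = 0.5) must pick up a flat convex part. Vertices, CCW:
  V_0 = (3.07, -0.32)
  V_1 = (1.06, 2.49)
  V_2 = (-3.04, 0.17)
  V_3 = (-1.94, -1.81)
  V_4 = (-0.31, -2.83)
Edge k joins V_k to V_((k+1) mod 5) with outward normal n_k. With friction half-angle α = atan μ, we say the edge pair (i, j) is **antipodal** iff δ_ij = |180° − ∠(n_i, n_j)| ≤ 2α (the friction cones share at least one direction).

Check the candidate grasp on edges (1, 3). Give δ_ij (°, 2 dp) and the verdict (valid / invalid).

α = atan 0.5 = 26.57°;  2α = 53.13°
edge 1: e_1 = (-4.10, -2.32);  n_1 = (-0.4925, +0.8703)
edge 3: e_3 = (+1.63, -1.02);  n_3 = (-0.5305, -0.8477)
∠(n_1, n_3) = 118.46°
δ = |180° − 118.46°| = 61.54°
61.54° > 2α = 53.13°  →  invalid

δ = 61.54°, invalid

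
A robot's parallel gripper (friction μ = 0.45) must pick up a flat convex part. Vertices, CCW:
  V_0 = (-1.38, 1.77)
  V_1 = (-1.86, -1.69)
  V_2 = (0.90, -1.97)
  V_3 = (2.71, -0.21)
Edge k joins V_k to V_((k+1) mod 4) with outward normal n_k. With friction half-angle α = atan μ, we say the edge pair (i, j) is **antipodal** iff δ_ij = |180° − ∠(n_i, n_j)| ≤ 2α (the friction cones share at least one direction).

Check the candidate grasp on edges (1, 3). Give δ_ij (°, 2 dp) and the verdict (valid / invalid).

δ = 20.04°, valid

α = atan 0.45 = 24.23°;  2α = 48.46°
edge 1: e_1 = (+2.76, -0.28);  n_1 = (-0.1009, -0.9949)
edge 3: e_3 = (-4.09, +1.98);  n_3 = (+0.4357, +0.9001)
∠(n_1, n_3) = 159.96°
δ = |180° − 159.96°| = 20.04°
20.04° ≤ 2α = 48.46°  →  valid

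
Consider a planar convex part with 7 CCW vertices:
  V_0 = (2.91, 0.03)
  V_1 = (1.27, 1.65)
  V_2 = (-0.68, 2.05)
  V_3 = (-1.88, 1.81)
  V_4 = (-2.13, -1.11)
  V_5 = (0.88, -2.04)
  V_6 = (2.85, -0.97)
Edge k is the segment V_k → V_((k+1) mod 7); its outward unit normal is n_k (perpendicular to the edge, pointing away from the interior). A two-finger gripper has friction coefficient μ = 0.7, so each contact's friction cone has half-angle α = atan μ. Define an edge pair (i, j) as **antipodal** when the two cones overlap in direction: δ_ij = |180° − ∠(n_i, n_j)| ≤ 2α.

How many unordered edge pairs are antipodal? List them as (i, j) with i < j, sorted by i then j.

α = atan 0.7 = 34.99°;  2α = 69.98°
n_0 = (+0.7028, +0.7114)
n_1 = (+0.2009, +0.9796)
n_2 = (-0.1961, +0.9806)
n_3 = (-0.9964, +0.0853)
n_4 = (-0.2952, -0.9554)
n_5 = (+0.4773, -0.8787)
n_6 = (+0.9982, -0.0599)
  (0,1): δ = 146.94°  ·
  (0,2): δ = 124.04°  ·
  (0,3): δ = 50.25°  ✓
  (0,4): δ = 27.48°  ✓
  (0,5): δ = 73.16°  ·
  (0,6): δ = 131.21°  ·
  (1,2): δ = 157.10°  ·
  (1,3): δ = 83.30°  ·
  (1,4): δ = 5.58°  ✓
  (1,5): δ = 40.10°  ✓
  (1,6): δ = 98.16°  ·
  (2,3): δ = 106.20°  ·
  (2,4): δ = 28.48°  ✓
  (2,5): δ = 17.20°  ✓
  (2,6): δ = 75.26°  ·
  (3,4): δ = 102.28°  ·
  (3,5): δ = 56.60°  ✓
  (3,6): δ = 1.46°  ✓
  (4,5): δ = 134.32°  ·
  (4,6): δ = 76.26°  ·
  (5,6): δ = 121.94°  ·
antipodal pairs: 8

count = 8; pairs: (0,3), (0,4), (1,4), (1,5), (2,4), (2,5), (3,5), (3,6)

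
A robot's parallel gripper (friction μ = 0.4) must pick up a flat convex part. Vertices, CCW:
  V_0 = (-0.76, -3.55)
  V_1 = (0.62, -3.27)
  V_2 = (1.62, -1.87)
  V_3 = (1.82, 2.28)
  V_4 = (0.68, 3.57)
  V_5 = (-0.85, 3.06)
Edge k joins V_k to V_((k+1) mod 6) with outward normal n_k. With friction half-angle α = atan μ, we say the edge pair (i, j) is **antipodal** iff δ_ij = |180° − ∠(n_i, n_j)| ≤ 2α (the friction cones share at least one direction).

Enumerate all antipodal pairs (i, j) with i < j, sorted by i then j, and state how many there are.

α = atan 0.4 = 21.80°;  2α = 43.60°
n_0 = (+0.1988, -0.9800)
n_1 = (+0.8137, -0.5812)
n_2 = (+0.9988, -0.0481)
n_3 = (+0.7493, +0.6622)
n_4 = (-0.3162, +0.9487)
n_5 = (-0.9999, -0.0136)
  (0,1): δ = 137.01°  ·
  (0,2): δ = 104.23°  ·
  (0,3): δ = 60.00°  ·
  (0,4): δ = 6.97°  ✓
  (0,5): δ = 79.31°  ·
  (1,2): δ = 147.22°  ·
  (1,3): δ = 102.99°  ·
  (1,4): δ = 36.03°  ✓
  (1,5): δ = 36.32°  ✓
  (2,3): δ = 135.77°  ·
  (2,4): δ = 68.81°  ·
  (2,5): δ = 3.54°  ✓
  (3,4): δ = 113.03°  ·
  (3,5): δ = 40.69°  ✓
  (4,5): δ = 107.65°  ·
antipodal pairs: 5

count = 5; pairs: (0,4), (1,4), (1,5), (2,5), (3,5)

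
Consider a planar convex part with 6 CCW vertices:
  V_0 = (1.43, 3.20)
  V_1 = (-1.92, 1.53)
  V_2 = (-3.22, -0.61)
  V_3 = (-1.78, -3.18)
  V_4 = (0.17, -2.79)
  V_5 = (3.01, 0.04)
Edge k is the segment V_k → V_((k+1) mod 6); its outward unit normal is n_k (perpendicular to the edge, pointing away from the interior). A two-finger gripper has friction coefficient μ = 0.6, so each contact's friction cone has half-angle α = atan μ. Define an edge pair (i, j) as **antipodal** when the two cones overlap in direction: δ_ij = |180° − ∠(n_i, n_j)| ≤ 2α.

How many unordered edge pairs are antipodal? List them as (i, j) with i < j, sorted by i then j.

α = atan 0.6 = 30.96°;  2α = 61.93°
n_0 = (-0.4461, +0.8950)
n_1 = (-0.8547, +0.5192)
n_2 = (-0.8724, -0.4888)
n_3 = (+0.1961, -0.9806)
n_4 = (+0.7059, -0.7084)
n_5 = (+0.8944, +0.4472)
  (0,1): δ = 147.77°  ·
  (0,2): δ = 87.23°  ·
  (0,3): δ = 15.19°  ✓
  (0,4): δ = 18.40°  ✓
  (0,5): δ = 90.07°  ·
  (1,2): δ = 119.46°  ·
  (1,3): δ = 47.41°  ✓
  (1,4): δ = 13.82°  ✓
  (1,5): δ = 57.84°  ✓
  (2,3): δ = 107.95°  ·
  (2,4): δ = 74.36°  ·
  (2,5): δ = 2.70°  ✓
  (3,4): δ = 146.41°  ·
  (3,5): δ = 74.74°  ·
  (4,5): δ = 108.33°  ·
antipodal pairs: 6

count = 6; pairs: (0,3), (0,4), (1,3), (1,4), (1,5), (2,5)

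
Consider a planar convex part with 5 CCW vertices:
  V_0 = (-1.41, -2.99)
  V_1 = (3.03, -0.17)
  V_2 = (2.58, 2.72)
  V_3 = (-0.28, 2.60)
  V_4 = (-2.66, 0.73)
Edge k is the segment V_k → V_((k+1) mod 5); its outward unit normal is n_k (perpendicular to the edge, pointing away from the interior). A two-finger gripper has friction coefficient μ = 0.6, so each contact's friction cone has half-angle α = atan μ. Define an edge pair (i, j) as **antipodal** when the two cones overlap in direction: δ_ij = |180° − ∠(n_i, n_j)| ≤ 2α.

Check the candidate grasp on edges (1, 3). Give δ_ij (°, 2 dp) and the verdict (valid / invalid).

δ = 60.69°, valid

α = atan 0.6 = 30.96°;  2α = 61.93°
edge 1: e_1 = (-0.45, +2.89);  n_1 = (+0.9881, +0.1539)
edge 3: e_3 = (-2.38, -1.87);  n_3 = (-0.6178, +0.7863)
∠(n_1, n_3) = 119.31°
δ = |180° − 119.31°| = 60.69°
60.69° ≤ 2α = 61.93°  →  valid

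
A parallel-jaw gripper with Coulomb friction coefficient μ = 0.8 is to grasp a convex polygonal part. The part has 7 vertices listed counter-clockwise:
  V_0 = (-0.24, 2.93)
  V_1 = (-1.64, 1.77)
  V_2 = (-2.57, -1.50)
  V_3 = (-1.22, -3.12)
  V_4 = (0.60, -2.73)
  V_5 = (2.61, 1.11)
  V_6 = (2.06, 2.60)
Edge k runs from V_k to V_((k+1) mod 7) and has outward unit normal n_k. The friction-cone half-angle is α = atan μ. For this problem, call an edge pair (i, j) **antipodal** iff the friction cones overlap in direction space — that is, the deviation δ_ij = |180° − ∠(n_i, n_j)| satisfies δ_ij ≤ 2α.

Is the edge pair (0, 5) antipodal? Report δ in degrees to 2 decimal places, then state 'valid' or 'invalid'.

δ = 70.62°, valid

α = atan 0.8 = 38.66°;  2α = 77.32°
edge 0: e_0 = (-1.40, -1.16);  n_0 = (-0.6380, +0.7700)
edge 5: e_5 = (-0.55, +1.49);  n_5 = (+0.9381, +0.3463)
∠(n_0, n_5) = 109.38°
δ = |180° − 109.38°| = 70.62°
70.62° ≤ 2α = 77.32°  →  valid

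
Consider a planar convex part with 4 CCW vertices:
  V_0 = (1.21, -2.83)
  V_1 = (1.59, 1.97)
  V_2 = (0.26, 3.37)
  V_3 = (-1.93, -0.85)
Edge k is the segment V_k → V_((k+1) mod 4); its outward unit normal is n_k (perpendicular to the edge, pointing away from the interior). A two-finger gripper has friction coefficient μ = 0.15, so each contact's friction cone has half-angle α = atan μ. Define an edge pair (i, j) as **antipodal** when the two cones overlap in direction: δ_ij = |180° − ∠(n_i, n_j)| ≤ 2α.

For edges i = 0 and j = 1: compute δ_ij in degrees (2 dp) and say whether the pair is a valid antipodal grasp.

α = atan 0.15 = 8.53°;  2α = 17.06°
edge 0: e_0 = (+0.38, +4.80);  n_0 = (+0.9969, -0.0789)
edge 1: e_1 = (-1.33, +1.40);  n_1 = (+0.7250, +0.6887)
∠(n_0, n_1) = 48.06°
δ = |180° − 48.06°| = 131.94°
131.94° > 2α = 17.06°  →  invalid

δ = 131.94°, invalid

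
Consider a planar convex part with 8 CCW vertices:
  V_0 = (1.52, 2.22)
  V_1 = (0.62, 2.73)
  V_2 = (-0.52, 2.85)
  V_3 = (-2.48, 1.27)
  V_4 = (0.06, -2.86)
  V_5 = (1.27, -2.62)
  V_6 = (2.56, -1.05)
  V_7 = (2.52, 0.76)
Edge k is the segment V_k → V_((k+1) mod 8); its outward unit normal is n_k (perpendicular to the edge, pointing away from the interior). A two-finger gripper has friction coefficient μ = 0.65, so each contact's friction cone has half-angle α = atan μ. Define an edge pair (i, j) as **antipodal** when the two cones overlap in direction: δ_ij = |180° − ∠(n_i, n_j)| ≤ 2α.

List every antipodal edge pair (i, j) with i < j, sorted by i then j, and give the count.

count = 10; pairs: (0,3), (0,4), (1,3), (1,4), (1,5), (2,4), (2,5), (2,6), (3,6), (3,7)

α = atan 0.65 = 33.02°;  2α = 66.05°
n_0 = (+0.4930, +0.8700)
n_1 = (+0.1047, +0.9945)
n_2 = (-0.6276, +0.7785)
n_3 = (-0.8518, -0.5239)
n_4 = (+0.1946, -0.9809)
n_5 = (+0.7726, -0.6348)
n_6 = (+0.9998, +0.0221)
n_7 = (+0.8250, +0.5651)
  (0,1): δ = 156.47°  ·
  (0,2): δ = 111.59°  ·
  (0,3): δ = 28.87°  ✓
  (0,4): δ = 40.76°  ✓
  (0,5): δ = 80.13°  ·
  (0,6): δ = 120.80°  ·
  (0,7): δ = 153.95°  ·
  (1,2): δ = 135.12°  ·
  (1,3): δ = 52.40°  ✓
  (1,4): δ = 17.23°  ✓
  (1,5): δ = 56.60°  ✓
  (1,6): δ = 97.28°  ·
  (1,7): δ = 130.42°  ·
  (2,3): δ = 97.28°  ·
  (2,4): δ = 27.65°  ✓
  (2,5): δ = 11.72°  ✓
  (2,6): δ = 52.39°  ✓
  (2,7): δ = 85.54°  ·
  (3,4): δ = 110.37°  ·
  (3,5): δ = 71.00°  ·
  (3,6): δ = 30.33°  ✓
  (3,7): δ = 2.82°  ✓
  (4,5): δ = 140.63°  ·
  (4,6): δ = 99.95°  ·
  (4,7): δ = 66.81°  ·
  (5,6): δ = 139.33°  ·
  (5,7): δ = 106.18°  ·
  (6,7): δ = 146.86°  ·
antipodal pairs: 10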